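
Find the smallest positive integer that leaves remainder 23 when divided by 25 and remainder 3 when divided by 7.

x ≡ 3 (mod 7) gives x ∈ {3, 10, 17, 24, 31, 38, 45, 52, …}.
The first of these with x mod 25 = 23 is 73.

73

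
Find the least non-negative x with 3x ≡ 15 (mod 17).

The inverse of 3 mod 17 is 6 (since 3·6 = 18 ≡ 1).
So x ≡ 6·15 = 90 ≡ 5 (mod 17).

5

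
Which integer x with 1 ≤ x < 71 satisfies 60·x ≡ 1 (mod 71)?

58

71 = 1·60 + 11
60 = 5·11 + 5
11 = 2·5 + 1
5 = 5·1 + 0
Back-substituting gives 60·58 ≡ 1 (mod 71).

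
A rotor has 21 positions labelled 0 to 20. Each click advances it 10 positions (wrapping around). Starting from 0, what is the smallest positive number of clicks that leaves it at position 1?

19

21 = 2·10 + 1
10 = 10·1 + 0
Back-substituting gives 10·19 ≡ 1 (mod 21).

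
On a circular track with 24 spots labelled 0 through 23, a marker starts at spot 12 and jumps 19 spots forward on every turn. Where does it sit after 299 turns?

299·19 = 5681.
5681 − 236·24 = 17, so 5681 ≡ 17 (mod 24).
(12 + 17) mod 24 = 5.

5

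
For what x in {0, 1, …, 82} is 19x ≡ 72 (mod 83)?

19⁻¹ ≡ 35 (mod 83) because 19·35 = 665 = 8·83 + 1.
Multiplying both sides by 35: x ≡ 35·72 = 2520 ≡ 30 (mod 83).

30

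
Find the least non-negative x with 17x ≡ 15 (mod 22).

17⁻¹ ≡ 13 (mod 22) because 17·13 = 221 = 10·22 + 1.
So x ≡ 13·15 = 195 ≡ 19 (mod 22).
Check: 17·19 = 323 = 14·22 + 15.

19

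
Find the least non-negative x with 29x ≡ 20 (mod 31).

The inverse of 29 mod 31 is 15 (since 29·15 = 435 ≡ 1).
Multiplying both sides by 15: x ≡ 15·20 = 300 ≡ 21 (mod 31).

21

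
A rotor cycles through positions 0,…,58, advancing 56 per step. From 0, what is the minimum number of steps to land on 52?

22

The inverse of 56 mod 59 is 39 (since 56·39 = 2184 ≡ 1).
So x ≡ 39·52 = 2028 ≡ 22 (mod 59).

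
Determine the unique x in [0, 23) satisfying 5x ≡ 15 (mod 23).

3

The inverse of 5 mod 23 is 14 (since 5·14 = 70 ≡ 1).
So x ≡ 14·15 = 210 ≡ 3 (mod 23).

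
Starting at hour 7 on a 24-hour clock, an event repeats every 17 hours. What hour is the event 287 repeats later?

14

287·17 = 4879.
4879 − 203·24 = 7, so 4879 ≡ 7 (mod 24).
(7 + 7) mod 24 = 14.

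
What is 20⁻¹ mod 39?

2

39 = 1·20 + 19
20 = 1·19 + 1
19 = 19·1 + 0
Back-substituting gives 20·2 ≡ 1 (mod 39).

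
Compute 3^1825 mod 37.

4

Square-and-reduce mod 37: 3^1≡3, 3^2≡9, 3^4≡7, 3^8≡12, 3^16≡33, 3^32≡16, 3^64≡34, 3^128≡9, 3^256≡7, 3^512≡12, 3^1024≡33.
Since 1825 = 1 + 32 + 256 + 512 + 1024 in binary, 3^1825 ≡ 3·16·7·12·33 ≡ 4 (mod 37).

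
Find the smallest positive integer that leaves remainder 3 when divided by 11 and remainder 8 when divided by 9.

80

x ≡ 8 (mod 9) gives x ∈ {8, 17, 26, 35, 44, 53, 62, 71, …}.
The first of these with x mod 11 = 3 is 80.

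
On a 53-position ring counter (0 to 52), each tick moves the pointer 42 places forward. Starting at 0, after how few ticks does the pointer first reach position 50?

The inverse of 42 mod 53 is 24 (since 42·24 = 1008 ≡ 1).
So x ≡ 24·50 = 1200 ≡ 34 (mod 53).

34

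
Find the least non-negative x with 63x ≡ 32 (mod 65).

49

63⁻¹ ≡ 32 (mod 65) because 63·32 = 2016 = 31·65 + 1.
So x ≡ 32·32 = 1024 ≡ 49 (mod 65).
Check: 63·49 = 3087 = 47·65 + 32.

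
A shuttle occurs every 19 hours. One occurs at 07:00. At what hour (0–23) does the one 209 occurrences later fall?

209·19 = 3971.
3971 mod 24 = 11 (since 165·24 = 3960).
(7 + 11) mod 24 = 18.

18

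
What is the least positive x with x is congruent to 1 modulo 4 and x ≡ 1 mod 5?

1

x ≡ 1 (mod 4) gives x ∈ {1}.
The first of these with x mod 5 = 1 is 1.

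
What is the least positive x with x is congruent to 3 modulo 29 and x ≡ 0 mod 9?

90

Since 9·13 ≡ 1 (mod 29), take x = 0 + 9·((3−0)·13 mod 29) = 0 + 9·10 = 90.
Check: 90 mod 29 = 3, 90 mod 9 = 0.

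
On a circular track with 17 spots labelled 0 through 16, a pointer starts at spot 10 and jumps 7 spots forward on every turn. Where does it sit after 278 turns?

278·7 = 1946.
1946 = 114·17 + 8, so 1946 mod 17 = 8.
(10 + 8) mod 17 = 1.

1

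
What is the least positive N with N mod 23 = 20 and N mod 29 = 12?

273

x ≡ 20 (mod 23) gives x ∈ {20, 43, 66, 89, 112, 135, 158, 181, …}.
The first of these with x mod 29 = 12 is 273.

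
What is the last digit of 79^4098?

1

Powers of 9 mod 10 repeat with period 2: 9, 1.
4098 leaves remainder 0 on division by 2, so 79^4098 ends in 1.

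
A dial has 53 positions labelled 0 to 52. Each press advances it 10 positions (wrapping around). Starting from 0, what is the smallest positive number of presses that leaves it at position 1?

53 = 5·10 + 3
10 = 3·3 + 1
3 = 3·1 + 0
Back-substituting gives 10·16 ≡ 1 (mod 53).

16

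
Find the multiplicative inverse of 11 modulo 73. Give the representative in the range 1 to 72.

20

73 = 6·11 + 7
11 = 1·7 + 4
7 = 1·4 + 3
4 = 1·3 + 1
3 = 3·1 + 0
Back-substituting gives 11·20 ≡ 1 (mod 73).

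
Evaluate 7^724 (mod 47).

Successive squares of 7 mod 47: 7^1≡7, 7^2≡2, 7^4≡4, 7^8≡16, 7^16≡21, 7^32≡18, 7^64≡42, 7^128≡25, 7^256≡14, 7^512≡8.
724 = 4 + 16 + 64 + 128 + 512, so 7^724 ≡ 4·21·42·25·8 ≡ 36 (mod 47).

36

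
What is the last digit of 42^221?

Powers of 2 mod 10 repeat with period 4: 2, 4, 8, 6.
221 mod 4 = 1, so the last digit matches 2^1 = 2.

2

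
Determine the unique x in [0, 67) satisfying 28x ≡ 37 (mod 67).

28⁻¹ ≡ 12 (mod 67) because 28·12 = 336 = 5·67 + 1.
So x ≡ 12·37 = 444 ≡ 42 (mod 67).

42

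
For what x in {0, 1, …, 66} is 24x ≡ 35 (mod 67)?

The inverse of 24 mod 67 is 14 (since 24·14 = 336 ≡ 1).
So x ≡ 14·35 = 490 ≡ 21 (mod 67).
Check: 24·21 = 504 = 7·67 + 35.

21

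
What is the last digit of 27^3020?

1

The units digit of 27^n cycles with period 4: 7, 9, 3, 1, …
3020 mod 4 = 0, so the last digit matches 7^4 = 1.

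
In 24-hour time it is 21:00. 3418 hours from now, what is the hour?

3418 − 142·24 = 10, so 3418 ≡ 10 (mod 24).
(21 + 10) mod 24 = 7.

7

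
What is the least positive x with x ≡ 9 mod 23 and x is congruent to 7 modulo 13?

Since 13·16 ≡ 1 (mod 23), take x = 7 + 13·((9−7)·16 mod 23) = 7 + 13·9 = 124.
Check: 124 mod 23 = 9, 124 mod 13 = 7.

124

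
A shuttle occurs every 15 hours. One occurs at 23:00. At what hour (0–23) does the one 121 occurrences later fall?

14

121·15 = 1815.
1815 = 75·24 + 15, so 1815 mod 24 = 15.
(23 + 15) mod 24 = 14.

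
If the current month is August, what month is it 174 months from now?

February

174 mod 12 = 6 (since 14·12 = 168).
August + 6 months → February.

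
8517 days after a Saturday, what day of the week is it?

Thursday

8517 mod 7 = 5 (since 1216·7 = 8512).
Saturday + 5 days → Thursday.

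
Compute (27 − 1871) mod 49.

Dividing 1871 by 49 gives quotient 38 and remainder 9.
(27 − 9) mod 49 = 18.

18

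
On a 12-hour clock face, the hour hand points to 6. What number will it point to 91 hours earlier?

11

91 mod 12 = 7 (since 7·12 = 84).
6 − 7 → 11 on a 12-hour dial.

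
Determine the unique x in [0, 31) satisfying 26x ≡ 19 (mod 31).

26⁻¹ ≡ 6 (mod 31) because 26·6 = 156 = 5·31 + 1.
So x ≡ 6·19 = 114 ≡ 21 (mod 31).
Check: 26·21 = 546 = 17·31 + 19.

21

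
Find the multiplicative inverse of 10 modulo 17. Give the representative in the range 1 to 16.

17 = 1·10 + 7
10 = 1·7 + 3
7 = 2·3 + 1
3 = 3·1 + 0
Back-substituting gives 10·12 ≡ 1 (mod 17).

12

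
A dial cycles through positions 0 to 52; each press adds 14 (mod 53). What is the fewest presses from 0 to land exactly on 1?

19

14·19 = 266 = 5·53 + 1, so 14⁻¹ ≡ 19 (mod 53).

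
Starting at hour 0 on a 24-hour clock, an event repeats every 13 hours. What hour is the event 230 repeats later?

14

230·13 = 2990.
2990 − 124·24 = 14, so 2990 ≡ 14 (mod 24).
(0 + 14) mod 24 = 14.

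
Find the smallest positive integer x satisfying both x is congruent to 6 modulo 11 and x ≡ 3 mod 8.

x ≡ 3 (mod 8) gives x ∈ {3, 11, 19, 27, 35, 43, 51, 59, …}.
The first of these with x mod 11 = 6 is 83.

83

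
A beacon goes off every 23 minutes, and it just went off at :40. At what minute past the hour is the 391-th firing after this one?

391·23 = 8993.
8993 = 149·60 + 53, so 8993 mod 60 = 53.
(40 + 53) mod 60 = 33.

33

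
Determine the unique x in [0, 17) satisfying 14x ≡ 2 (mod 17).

The inverse of 14 mod 17 is 11 (since 14·11 = 154 ≡ 1).
Multiplying both sides by 11: x ≡ 11·2 = 22 ≡ 5 (mod 17).
Check: 14·5 = 70 = 4·17 + 2.

5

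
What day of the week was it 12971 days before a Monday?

Dividing 12971 by 7 gives quotient 1853 and remainder 0.
Monday − 0 days → Monday.

Monday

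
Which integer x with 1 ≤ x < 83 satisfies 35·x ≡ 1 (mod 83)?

19

35·19 = 665 = 8·83 + 1, so 35⁻¹ ≡ 19 (mod 83).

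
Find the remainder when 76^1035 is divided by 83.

62

Successive squares of 76 mod 83: 76^1≡76, 76^2≡49, 76^4≡77, 76^8≡36, 76^16≡51, 76^32≡28, 76^64≡37, 76^128≡41, 76^256≡21, 76^512≡26, 76^1024≡12.
Since 1035 = 1 + 2 + 8 + 1024 in binary, 76^1035 ≡ 76·49·36·12 ≡ 62 (mod 83).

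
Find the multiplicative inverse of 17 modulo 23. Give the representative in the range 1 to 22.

17·19 = 323 = 14·23 + 1, so 17⁻¹ ≡ 19 (mod 23).

19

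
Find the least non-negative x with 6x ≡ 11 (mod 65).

6⁻¹ ≡ 11 (mod 65) because 6·11 = 66 = 1·65 + 1.
So x ≡ 11·11 = 121 ≡ 56 (mod 65).

56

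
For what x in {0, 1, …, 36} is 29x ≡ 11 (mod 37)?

The inverse of 29 mod 37 is 23 (since 29·23 = 667 ≡ 1).
Multiplying both sides by 23: x ≡ 23·11 = 253 ≡ 31 (mod 37).
Check: 29·31 = 899 = 24·37 + 11.

31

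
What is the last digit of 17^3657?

The units digit of 17^n cycles with period 4: 7, 9, 3, 1, …
3657 mod 4 = 1, so the last digit matches 7^1 = 7.

7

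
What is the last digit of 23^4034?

Last digits of 3^n: 3, 9, 7, 1 (period 4).
4034 mod 4 = 2, so the last digit matches 3^2 = 9.

9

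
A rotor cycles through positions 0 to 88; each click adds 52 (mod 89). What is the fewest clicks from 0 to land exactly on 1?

89 = 1·52 + 37
52 = 1·37 + 15
37 = 2·15 + 7
15 = 2·7 + 1
7 = 7·1 + 0
Back-substituting gives 52·12 ≡ 1 (mod 89).

12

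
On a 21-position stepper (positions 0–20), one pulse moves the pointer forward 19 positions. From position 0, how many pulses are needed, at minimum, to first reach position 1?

10

21 = 1·19 + 2
19 = 9·2 + 1
2 = 2·1 + 0
Back-substituting gives 19·10 ≡ 1 (mod 21).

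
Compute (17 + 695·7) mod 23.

6

695·7 = 4865.
4865 mod 23 = 12 (since 211·23 = 4853).
(17 + 12) mod 23 = 6.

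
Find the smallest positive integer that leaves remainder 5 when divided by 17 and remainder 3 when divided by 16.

243

x ≡ 3 (mod 16) gives x ∈ {3, 19, 35, 51, 67, 83, 99, 115, …}.
The first of these with x mod 17 = 5 is 243.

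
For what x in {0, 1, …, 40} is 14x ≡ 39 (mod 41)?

14⁻¹ ≡ 3 (mod 41) because 14·3 = 42 = 1·41 + 1.
So x ≡ 3·39 = 117 ≡ 35 (mod 41).

35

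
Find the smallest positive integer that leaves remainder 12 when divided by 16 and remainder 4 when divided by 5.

x ≡ 4 (mod 5) gives x ∈ {4, 9, 14, 19, 24, 29, 34, 39, …}.
The first of these with x mod 16 = 12 is 44.

44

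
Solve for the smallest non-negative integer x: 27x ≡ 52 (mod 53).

The inverse of 27 mod 53 is 2 (since 27·2 = 54 ≡ 1).
So x ≡ 2·52 = 104 ≡ 51 (mod 53).
Check: 27·51 = 1377 = 25·53 + 52.

51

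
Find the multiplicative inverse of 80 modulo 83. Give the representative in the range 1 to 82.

80·55 = 4400 = 53·83 + 1, so 80⁻¹ ≡ 55 (mod 83).

55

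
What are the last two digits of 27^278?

Square-and-reduce mod 100: 27^1≡27, 27^2≡29, 27^4≡41, 27^8≡81, 27^16≡61, 27^32≡21, 27^64≡41, 27^128≡81, 27^256≡61.
Since 278 = 2 + 4 + 16 + 256 in binary, 27^278 ≡ 29·41·61·61 ≡ 69 (mod 100).

69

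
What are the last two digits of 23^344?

41

Successive squares of 23 mod 100: 23^1≡23, 23^2≡29, 23^4≡41, 23^8≡81, 23^16≡61, 23^32≡21, 23^64≡41, 23^128≡81, 23^256≡61.
344 = 8 + 16 + 64 + 256, so 23^344 ≡ 81·61·41·61 ≡ 41 (mod 100).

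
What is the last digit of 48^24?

6

Powers of 8 mod 10 repeat with period 4: 8, 4, 2, 6.
24 mod 4 = 0, so the last digit matches 8^4 = 6.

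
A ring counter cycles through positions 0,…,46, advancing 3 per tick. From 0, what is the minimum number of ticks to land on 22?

23

The inverse of 3 mod 47 is 16 (since 3·16 = 48 ≡ 1).
So x ≡ 16·22 = 352 ≡ 23 (mod 47).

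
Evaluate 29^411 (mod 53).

Successive squares of 29 mod 53: 29^1≡29, 29^2≡46, 29^4≡49, 29^8≡16, 29^16≡44, 29^32≡28, 29^64≡42, 29^128≡15, 29^256≡13.
Since 411 = 1 + 2 + 8 + 16 + 128 + 256 in binary, 29^411 ≡ 29·46·16·44·15·13 ≡ 37 (mod 53).

37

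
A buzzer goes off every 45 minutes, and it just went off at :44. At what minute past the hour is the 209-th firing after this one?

209·45 = 9405.
Dividing 9405 by 60 gives quotient 156 and remainder 45.
(44 + 45) mod 60 = 29.

29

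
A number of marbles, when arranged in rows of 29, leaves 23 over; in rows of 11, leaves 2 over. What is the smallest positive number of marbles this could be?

Since 11·8 ≡ 1 (mod 29), take x = 2 + 11·((23−2)·8 mod 29) = 2 + 11·23 = 255.
Check: 255 mod 29 = 23, 255 mod 11 = 2.

255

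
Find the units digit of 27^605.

7

Last digits of 7^n: 7, 9, 3, 1 (period 4).
605 mod 4 = 1, so the last digit matches 7^1 = 7.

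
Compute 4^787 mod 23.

Successive squares of 4 mod 23: 4^1≡4, 4^2≡16, 4^4≡3, 4^8≡9, 4^16≡12, 4^32≡6, 4^64≡13, 4^128≡8, 4^256≡18, 4^512≡2.
787 = 1 + 2 + 16 + 256 + 512, so 4^787 ≡ 4·16·12·18·2 ≡ 2 (mod 23).

2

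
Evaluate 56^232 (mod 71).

By repeated squaring mod 71: 56^1≡56, 56^2≡12, 56^4≡2, 56^8≡4, 56^16≡16, 56^32≡43, 56^64≡3, 56^128≡9.
232 = 8 + 32 + 64 + 128, so 56^232 ≡ 4·43·3·9 ≡ 29 (mod 71).

29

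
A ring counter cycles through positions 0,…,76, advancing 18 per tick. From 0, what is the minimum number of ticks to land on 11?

22

18⁻¹ ≡ 30 (mod 77) because 18·30 = 540 = 7·77 + 1.
So x ≡ 30·11 = 330 ≡ 22 (mod 77).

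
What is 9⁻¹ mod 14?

14 = 1·9 + 5
9 = 1·5 + 4
5 = 1·4 + 1
4 = 4·1 + 0
Back-substituting gives 9·11 ≡ 1 (mod 14).

11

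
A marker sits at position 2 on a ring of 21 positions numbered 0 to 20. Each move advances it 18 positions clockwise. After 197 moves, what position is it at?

20

197·18 = 3546.
3546 − 168·21 = 18, so 3546 ≡ 18 (mod 21).
(2 + 18) mod 21 = 20.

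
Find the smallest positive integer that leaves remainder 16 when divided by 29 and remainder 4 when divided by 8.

x ≡ 4 (mod 8) gives x ∈ {4, 12, 20, 28, 36, 44, 52, 60, …}.
The first of these with x mod 29 = 16 is 132.

132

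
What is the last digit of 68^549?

8

Powers of 8 mod 10 repeat with period 4: 8, 4, 2, 6.
549 leaves remainder 1 on division by 4, so 68^549 ends in 8.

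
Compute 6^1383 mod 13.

8

Square-and-reduce mod 13: 6^1≡6, 6^2≡10, 6^4≡9, 6^8≡3, 6^16≡9, 6^32≡3, 6^64≡9, 6^128≡3, 6^256≡9, 6^512≡3, 6^1024≡9.
Since 1383 = 1 + 2 + 4 + 32 + 64 + 256 + 1024 in binary, 6^1383 ≡ 6·10·9·3·9·9·9 ≡ 8 (mod 13).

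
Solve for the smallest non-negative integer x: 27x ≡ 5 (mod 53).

27⁻¹ ≡ 2 (mod 53) because 27·2 = 54 = 1·53 + 1.
So x ≡ 2·5 = 10 ≡ 10 (mod 53).
Check: 27·10 = 270 = 5·53 + 5.

10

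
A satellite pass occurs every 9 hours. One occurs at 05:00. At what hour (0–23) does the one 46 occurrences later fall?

11

46·9 = 414.
Dividing 414 by 24 gives quotient 17 and remainder 6.
(5 + 6) mod 24 = 11.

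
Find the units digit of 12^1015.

8

Powers of 2 mod 10 repeat with period 4: 2, 4, 8, 6.
1015 leaves remainder 3 on division by 4, so 12^1015 ends in 8.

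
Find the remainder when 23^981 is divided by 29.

By repeated squaring mod 29: 23^1≡23, 23^2≡7, 23^4≡20, 23^8≡23, 23^16≡7, 23^32≡20, 23^64≡23, 23^128≡7, 23^256≡20, 23^512≡23.
Since 981 = 1 + 4 + 16 + 64 + 128 + 256 + 512 in binary, 23^981 ≡ 23·20·7·23·7·20·23 ≡ 23 (mod 29).

23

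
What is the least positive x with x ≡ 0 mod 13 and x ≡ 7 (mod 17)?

143

Since 17·10 ≡ 1 (mod 13), take x = 7 + 17·((0−7)·10 mod 13) = 7 + 17·8 = 143.
Check: 143 mod 13 = 0, 143 mod 17 = 7.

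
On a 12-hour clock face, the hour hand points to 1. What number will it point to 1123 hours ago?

Dividing 1123 by 12 gives quotient 93 and remainder 7.
1 − 7 → 6 on a 12-hour dial.

6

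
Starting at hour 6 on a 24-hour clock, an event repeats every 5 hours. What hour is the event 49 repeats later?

11

49·5 = 245.
245 = 10·24 + 5, so 245 mod 24 = 5.
(6 + 5) mod 24 = 11.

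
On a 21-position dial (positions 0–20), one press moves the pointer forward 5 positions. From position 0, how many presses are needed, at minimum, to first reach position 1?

17

5·17 = 85 = 4·21 + 1, so 5⁻¹ ≡ 17 (mod 21).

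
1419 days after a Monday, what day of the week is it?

Dividing 1419 by 7 gives quotient 202 and remainder 5.
Monday + 5 days → Saturday.

Saturday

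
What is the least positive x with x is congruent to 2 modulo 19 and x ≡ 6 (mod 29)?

325

x ≡ 2 (mod 19) gives x ∈ {2, 21, 40, 59, 78, 97, 116, 135, …}.
The first of these with x mod 29 = 6 is 325.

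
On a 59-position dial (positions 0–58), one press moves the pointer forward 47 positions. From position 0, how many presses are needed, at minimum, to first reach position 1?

47·54 = 2538 = 43·59 + 1, so 47⁻¹ ≡ 54 (mod 59).

54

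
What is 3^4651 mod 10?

Powers of 3 mod 10 repeat with period 4: 3, 9, 7, 1.
4651 mod 4 = 3, so the last digit matches 3^3 = 7.

7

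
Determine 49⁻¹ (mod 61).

5

49·5 = 245 = 4·61 + 1, so 49⁻¹ ≡ 5 (mod 61).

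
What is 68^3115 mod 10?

The units digit of 68^n cycles with period 4: 8, 4, 2, 6, …
3115 leaves remainder 3 on division by 4, so 68^3115 ends in 2.

2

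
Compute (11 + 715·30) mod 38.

715·30 = 21450.
21450 mod 38 = 18 (since 564·38 = 21432).
(11 + 18) mod 38 = 29.

29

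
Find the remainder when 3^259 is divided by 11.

4

By repeated squaring mod 11: 3^1≡3, 3^2≡9, 3^4≡4, 3^8≡5, 3^16≡3, 3^32≡9, 3^64≡4, 3^128≡5, 3^256≡3.
Since 259 = 1 + 2 + 256 in binary, 3^259 ≡ 3·9·3 ≡ 4 (mod 11).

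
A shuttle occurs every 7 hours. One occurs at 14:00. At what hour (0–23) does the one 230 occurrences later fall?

230·7 = 1610.
1610 mod 24 = 2 (since 67·24 = 1608).
(14 + 2) mod 24 = 16.

16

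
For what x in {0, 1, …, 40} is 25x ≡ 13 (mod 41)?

12

The inverse of 25 mod 41 is 23 (since 25·23 = 575 ≡ 1).
So x ≡ 23·13 = 299 ≡ 12 (mod 41).
Check: 25·12 = 300 = 7·41 + 13.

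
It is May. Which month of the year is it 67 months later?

December

67 = 5·12 + 7, so 67 mod 12 = 7.
May + 7 months → December.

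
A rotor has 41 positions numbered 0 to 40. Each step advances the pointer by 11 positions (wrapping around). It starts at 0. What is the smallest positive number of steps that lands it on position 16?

35

The inverse of 11 mod 41 is 15 (since 11·15 = 165 ≡ 1).
So x ≡ 15·16 = 240 ≡ 35 (mod 41).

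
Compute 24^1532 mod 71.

29

By repeated squaring mod 71: 24^1≡24, 24^2≡8, 24^4≡64, 24^8≡49, 24^16≡58, 24^32≡27, 24^64≡19, 24^128≡6, 24^256≡36, 24^512≡18, 24^1024≡40.
1532 = 4 + 8 + 16 + 32 + 64 + 128 + 256 + 1024, so 24^1532 ≡ 64·49·58·27·19·6·36·40 ≡ 29 (mod 71).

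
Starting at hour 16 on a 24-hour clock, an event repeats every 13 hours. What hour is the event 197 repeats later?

9

197·13 = 2561.
2561 mod 24 = 17 (since 106·24 = 2544).
(16 + 17) mod 24 = 9.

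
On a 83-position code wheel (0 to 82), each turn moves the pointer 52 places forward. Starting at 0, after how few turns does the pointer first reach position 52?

52⁻¹ ≡ 8 (mod 83) because 52·8 = 416 = 5·83 + 1.
So x ≡ 8·52 = 416 ≡ 1 (mod 83).
Check: 52·1 = 52 = 0·83 + 52.

1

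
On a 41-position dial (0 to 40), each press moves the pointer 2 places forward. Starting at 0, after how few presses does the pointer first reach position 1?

21

The inverse of 2 mod 41 is 21 (since 2·21 = 42 ≡ 1).
Multiplying both sides by 21: x ≡ 21·1 = 21 ≡ 21 (mod 41).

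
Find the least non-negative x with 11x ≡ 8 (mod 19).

18

The inverse of 11 mod 19 is 7 (since 11·7 = 77 ≡ 1).
So x ≡ 7·8 = 56 ≡ 18 (mod 19).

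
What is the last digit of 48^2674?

The units digit of 48^n cycles with period 4: 8, 4, 2, 6, …
2674 mod 4 = 2, so the last digit matches 8^2 = 4.

4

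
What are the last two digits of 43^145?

43

Square-and-reduce mod 100: 43^1≡43, 43^2≡49, 43^4≡1, 43^8≡1, 43^16≡1, 43^32≡1, 43^64≡1, 43^128≡1.
Since 145 = 1 + 16 + 128 in binary, 43^145 ≡ 43·1·1 ≡ 43 (mod 100).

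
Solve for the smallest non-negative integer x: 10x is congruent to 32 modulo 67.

30

10⁻¹ ≡ 47 (mod 67) because 10·47 = 470 = 7·67 + 1.
So x ≡ 47·32 = 1504 ≡ 30 (mod 67).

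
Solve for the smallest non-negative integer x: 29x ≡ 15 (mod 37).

12

29⁻¹ ≡ 23 (mod 37) because 29·23 = 667 = 18·37 + 1.
Multiplying both sides by 23: x ≡ 23·15 = 345 ≡ 12 (mod 37).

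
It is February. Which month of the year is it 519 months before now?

November

519 = 43·12 + 3, so 519 mod 12 = 3.
February − 3 months → November.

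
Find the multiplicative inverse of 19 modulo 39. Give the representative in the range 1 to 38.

39 = 2·19 + 1
19 = 19·1 + 0
Back-substituting gives 19·37 ≡ 1 (mod 39).

37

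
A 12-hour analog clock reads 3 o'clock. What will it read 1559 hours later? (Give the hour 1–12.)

1559 = 129·12 + 11, so 1559 mod 12 = 11.
3 + 11 → 2 on a 12-hour dial.

2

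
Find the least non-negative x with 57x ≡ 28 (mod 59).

45

57⁻¹ ≡ 29 (mod 59) because 57·29 = 1653 = 28·59 + 1.
Multiplying both sides by 29: x ≡ 29·28 = 812 ≡ 45 (mod 59).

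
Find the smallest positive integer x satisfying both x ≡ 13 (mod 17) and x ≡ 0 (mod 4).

x ≡ 0 (mod 4) gives x ∈ {0, 4, 8, 12, 16, 20, 24, 28, …}.
The first of these with x mod 17 = 13 is 64.

64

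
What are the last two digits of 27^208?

By repeated squaring mod 100: 27^1≡27, 27^2≡29, 27^4≡41, 27^8≡81, 27^16≡61, 27^32≡21, 27^64≡41, 27^128≡81.
Since 208 = 16 + 64 + 128 in binary, 27^208 ≡ 61·41·81 ≡ 81 (mod 100).

81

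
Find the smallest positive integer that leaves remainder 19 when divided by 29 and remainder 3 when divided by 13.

Since 13·9 ≡ 1 (mod 29), take x = 3 + 13·((19−3)·9 mod 29) = 3 + 13·28 = 367.
Check: 367 mod 29 = 19, 367 mod 13 = 3.

367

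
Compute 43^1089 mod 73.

51

Successive squares of 43 mod 73: 43^1≡43, 43^2≡24, 43^4≡65, 43^8≡64, 43^16≡8, 43^32≡64, 43^64≡8, 43^128≡64, 43^256≡8, 43^512≡64, 43^1024≡8.
Since 1089 = 1 + 64 + 1024 in binary, 43^1089 ≡ 43·8·8 ≡ 51 (mod 73).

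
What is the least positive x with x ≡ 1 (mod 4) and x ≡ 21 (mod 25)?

21

Since 25·1 ≡ 1 (mod 4), take x = 21 + 25·((1−21)·1 mod 4) = 21 + 25·0 = 21.
Check: 21 mod 4 = 1, 21 mod 25 = 21.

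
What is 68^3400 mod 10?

6

Last digits of 8^n: 8, 4, 2, 6 (period 4).
3400 leaves remainder 0 on division by 4, so 68^3400 ends in 6.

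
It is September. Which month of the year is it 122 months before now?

July

122 = 10·12 + 2, so 122 mod 12 = 2.
September − 2 months → July.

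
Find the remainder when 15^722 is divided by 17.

4

Successive squares of 15 mod 17: 15^1≡15, 15^2≡4, 15^4≡16, 15^8≡1, 15^16≡1, 15^32≡1, 15^64≡1, 15^128≡1, 15^256≡1, 15^512≡1.
Since 722 = 2 + 16 + 64 + 128 + 512 in binary, 15^722 ≡ 4·1·1·1·1 ≡ 4 (mod 17).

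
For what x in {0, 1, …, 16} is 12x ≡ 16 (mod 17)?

7

The inverse of 12 mod 17 is 10 (since 12·10 = 120 ≡ 1).
Multiplying both sides by 10: x ≡ 10·16 = 160 ≡ 7 (mod 17).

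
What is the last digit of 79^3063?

9

Last digits of 9^n: 9, 1 (period 2).
3063 mod 2 = 1, so the last digit matches 9^1 = 9.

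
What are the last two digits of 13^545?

93

Square-and-reduce mod 100: 13^1≡13, 13^2≡69, 13^4≡61, 13^8≡21, 13^16≡41, 13^32≡81, 13^64≡61, 13^128≡21, 13^256≡41, 13^512≡81.
Since 545 = 1 + 32 + 512 in binary, 13^545 ≡ 13·81·81 ≡ 93 (mod 100).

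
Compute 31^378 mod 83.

33

Square-and-reduce mod 83: 31^1≡31, 31^2≡48, 31^4≡63, 31^8≡68, 31^16≡59, 31^32≡78, 31^64≡25, 31^128≡44, 31^256≡27.
378 = 2 + 8 + 16 + 32 + 64 + 256, so 31^378 ≡ 48·68·59·78·25·27 ≡ 33 (mod 83).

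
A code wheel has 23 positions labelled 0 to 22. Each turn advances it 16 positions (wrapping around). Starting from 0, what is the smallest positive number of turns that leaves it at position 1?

13

23 = 1·16 + 7
16 = 2·7 + 2
7 = 3·2 + 1
2 = 2·1 + 0
Back-substituting gives 16·13 ≡ 1 (mod 23).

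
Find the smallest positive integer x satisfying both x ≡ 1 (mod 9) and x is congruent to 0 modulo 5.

Since 5·2 ≡ 1 (mod 9), take x = 0 + 5·((1−0)·2 mod 9) = 0 + 5·2 = 10.
Check: 10 mod 9 = 1, 10 mod 5 = 0.

10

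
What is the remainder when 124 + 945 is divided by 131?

21

945 mod 131 = 28 (since 7·131 = 917).
(124 + 28) mod 131 = 21.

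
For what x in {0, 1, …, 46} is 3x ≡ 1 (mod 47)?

16

3⁻¹ ≡ 16 (mod 47) because 3·16 = 48 = 1·47 + 1.
Multiplying both sides by 16: x ≡ 16·1 = 16 ≡ 16 (mod 47).
Check: 3·16 = 48 = 1·47 + 1.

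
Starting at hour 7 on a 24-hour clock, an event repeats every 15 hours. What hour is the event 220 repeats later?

19

220·15 = 3300.
3300 mod 24 = 12 (since 137·24 = 3288).
(7 + 12) mod 24 = 19.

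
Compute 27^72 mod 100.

21

By repeated squaring mod 100: 27^1≡27, 27^2≡29, 27^4≡41, 27^8≡81, 27^16≡61, 27^32≡21, 27^64≡41.
72 = 8 + 64, so 27^72 ≡ 81·41 ≡ 21 (mod 100).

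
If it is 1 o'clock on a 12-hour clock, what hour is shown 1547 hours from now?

1547 = 128·12 + 11, so 1547 mod 12 = 11.
1 + 11 → 12 on a 12-hour dial.

12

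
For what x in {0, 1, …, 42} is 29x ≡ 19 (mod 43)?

29⁻¹ ≡ 3 (mod 43) because 29·3 = 87 = 2·43 + 1.
So x ≡ 3·19 = 57 ≡ 14 (mod 43).
Check: 29·14 = 406 = 9·43 + 19.

14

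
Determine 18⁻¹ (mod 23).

18·9 = 162 = 7·23 + 1, so 18⁻¹ ≡ 9 (mod 23).

9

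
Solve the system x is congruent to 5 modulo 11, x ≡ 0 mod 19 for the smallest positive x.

38

x ≡ 5 (mod 11) gives x ∈ {5, 16, 27, 38}.
The first of these with x mod 19 = 0 is 38.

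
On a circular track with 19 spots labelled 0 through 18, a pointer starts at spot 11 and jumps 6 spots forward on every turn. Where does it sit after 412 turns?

412·6 = 2472.
2472 = 130·19 + 2, so 2472 mod 19 = 2.
(11 + 2) mod 19 = 13.

13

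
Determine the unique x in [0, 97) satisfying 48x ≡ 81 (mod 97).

The inverse of 48 mod 97 is 95 (since 48·95 = 4560 ≡ 1).
Multiplying both sides by 95: x ≡ 95·81 = 7695 ≡ 32 (mod 97).
Check: 48·32 = 1536 = 15·97 + 81.

32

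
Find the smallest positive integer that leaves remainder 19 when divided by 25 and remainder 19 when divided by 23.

Since 23·12 ≡ 1 (mod 25), take x = 19 + 23·((19−19)·12 mod 25) = 19 + 23·0 = 19.
Check: 19 mod 25 = 19, 19 mod 23 = 19.

19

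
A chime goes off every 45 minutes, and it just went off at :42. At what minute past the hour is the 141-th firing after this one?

27

141·45 = 6345.
6345 mod 60 = 45 (since 105·60 = 6300).
(42 + 45) mod 60 = 27.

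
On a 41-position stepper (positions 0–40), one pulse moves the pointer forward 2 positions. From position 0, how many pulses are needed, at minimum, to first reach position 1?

21

2·21 = 42 = 1·41 + 1, so 2⁻¹ ≡ 21 (mod 41).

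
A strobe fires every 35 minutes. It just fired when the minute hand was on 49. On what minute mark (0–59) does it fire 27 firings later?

27·35 = 945.
Dividing 945 by 60 gives quotient 15 and remainder 45.
(49 + 45) mod 60 = 34.

34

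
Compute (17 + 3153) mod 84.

62

3153 = 37·84 + 45, so 3153 mod 84 = 45.
(17 + 45) mod 84 = 62.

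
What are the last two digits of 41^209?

Successive squares of 41 mod 100: 41^1≡41, 41^2≡81, 41^4≡61, 41^8≡21, 41^16≡41, 41^32≡81, 41^64≡61, 41^128≡21.
209 = 1 + 16 + 64 + 128, so 41^209 ≡ 41·41·61·21 ≡ 61 (mod 100).

61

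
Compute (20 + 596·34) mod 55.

44

596·34 = 20264.
20264 = 368·55 + 24, so 20264 mod 55 = 24.
(20 + 24) mod 55 = 44.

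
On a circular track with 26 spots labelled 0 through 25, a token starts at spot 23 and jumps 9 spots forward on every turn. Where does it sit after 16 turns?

16·9 = 144.
Dividing 144 by 26 gives quotient 5 and remainder 14.
(23 + 14) mod 26 = 11.

11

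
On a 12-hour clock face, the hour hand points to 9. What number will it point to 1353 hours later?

Dividing 1353 by 12 gives quotient 112 and remainder 9.
9 + 9 → 6 on a 12-hour dial.

6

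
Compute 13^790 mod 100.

By repeated squaring mod 100: 13^1≡13, 13^2≡69, 13^4≡61, 13^8≡21, 13^16≡41, 13^32≡81, 13^64≡61, 13^128≡21, 13^256≡41, 13^512≡81.
790 = 2 + 4 + 16 + 256 + 512, so 13^790 ≡ 69·61·41·41·81 ≡ 49 (mod 100).

49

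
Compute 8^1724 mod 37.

Successive squares of 8 mod 37: 8^1≡8, 8^2≡27, 8^4≡26, 8^8≡10, 8^16≡26, 8^32≡10, 8^64≡26, 8^128≡10, 8^256≡26, 8^512≡10, 8^1024≡26.
Since 1724 = 4 + 8 + 16 + 32 + 128 + 512 + 1024 in binary, 8^1724 ≡ 26·10·26·10·10·10·26 ≡ 10 (mod 37).

10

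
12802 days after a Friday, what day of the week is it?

Thursday

Dividing 12802 by 7 gives quotient 1828 and remainder 6.
Friday + 6 days → Thursday.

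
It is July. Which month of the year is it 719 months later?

June

719 = 59·12 + 11, so 719 mod 12 = 11.
July + 11 months → June.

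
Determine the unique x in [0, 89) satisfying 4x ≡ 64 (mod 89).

16

4⁻¹ ≡ 67 (mod 89) because 4·67 = 268 = 3·89 + 1.
Multiplying both sides by 67: x ≡ 67·64 = 4288 ≡ 16 (mod 89).
Check: 4·16 = 64 = 0·89 + 64.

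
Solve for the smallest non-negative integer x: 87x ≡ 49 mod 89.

87⁻¹ ≡ 44 (mod 89) because 87·44 = 3828 = 43·89 + 1.
Multiplying both sides by 44: x ≡ 44·49 = 2156 ≡ 20 (mod 89).

20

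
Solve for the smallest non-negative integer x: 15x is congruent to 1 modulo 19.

The inverse of 15 mod 19 is 14 (since 15·14 = 210 ≡ 1).
Multiplying both sides by 14: x ≡ 14·1 = 14 ≡ 14 (mod 19).

14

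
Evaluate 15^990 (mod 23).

Successive squares of 15 mod 23: 15^1≡15, 15^2≡18, 15^4≡2, 15^8≡4, 15^16≡16, 15^32≡3, 15^64≡9, 15^128≡12, 15^256≡6, 15^512≡13.
990 = 2 + 4 + 8 + 16 + 64 + 128 + 256 + 512, so 15^990 ≡ 18·2·4·16·9·12·6·13 ≡ 1 (mod 23).

1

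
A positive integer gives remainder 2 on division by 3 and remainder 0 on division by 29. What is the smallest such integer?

29

x ≡ 2 (mod 3) gives x ∈ {2, 5, 8, 11, 14, 17, 20, 23, …}.
The first of these with x mod 29 = 0 is 29.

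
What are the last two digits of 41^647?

81

Square-and-reduce mod 100: 41^1≡41, 41^2≡81, 41^4≡61, 41^8≡21, 41^16≡41, 41^32≡81, 41^64≡61, 41^128≡21, 41^256≡41, 41^512≡81.
647 = 1 + 2 + 4 + 128 + 512, so 41^647 ≡ 41·81·61·21·81 ≡ 81 (mod 100).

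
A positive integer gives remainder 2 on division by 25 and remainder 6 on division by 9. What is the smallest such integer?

x ≡ 6 (mod 9) gives x ∈ {6, 15, 24, 33, 42, 51, 60, 69, …}.
The first of these with x mod 25 = 2 is 177.

177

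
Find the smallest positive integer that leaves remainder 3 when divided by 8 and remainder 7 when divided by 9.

43

Since 9·1 ≡ 1 (mod 8), take x = 7 + 9·((3−7)·1 mod 8) = 7 + 9·4 = 43.
Check: 43 mod 8 = 3, 43 mod 9 = 7.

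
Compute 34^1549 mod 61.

Successive squares of 34 mod 61: 34^1≡34, 34^2≡58, 34^4≡9, 34^8≡20, 34^16≡34, 34^32≡58, 34^64≡9, 34^128≡20, 34^256≡34, 34^512≡58, 34^1024≡9.
1549 = 1 + 4 + 8 + 512 + 1024, so 34^1549 ≡ 34·9·20·58·9 ≡ 9 (mod 61).

9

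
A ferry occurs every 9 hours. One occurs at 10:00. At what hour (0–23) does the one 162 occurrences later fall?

162·9 = 1458.
1458 − 60·24 = 18, so 1458 ≡ 18 (mod 24).
(10 + 18) mod 24 = 4.

4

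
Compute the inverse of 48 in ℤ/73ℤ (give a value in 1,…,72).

73 = 1·48 + 25
48 = 1·25 + 23
25 = 1·23 + 2
23 = 11·2 + 1
2 = 2·1 + 0
Back-substituting gives 48·35 ≡ 1 (mod 73).

35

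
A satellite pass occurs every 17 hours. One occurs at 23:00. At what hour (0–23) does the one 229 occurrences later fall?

4

229·17 = 3893.
3893 mod 24 = 5 (since 162·24 = 3888).
(23 + 5) mod 24 = 4.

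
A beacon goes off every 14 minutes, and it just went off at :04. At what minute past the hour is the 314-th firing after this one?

20

314·14 = 4396.
4396 − 73·60 = 16, so 4396 ≡ 16 (mod 60).
(4 + 16) mod 60 = 20.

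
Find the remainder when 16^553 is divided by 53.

49

Successive squares of 16 mod 53: 16^1≡16, 16^2≡44, 16^4≡28, 16^8≡42, 16^16≡15, 16^32≡13, 16^64≡10, 16^128≡47, 16^256≡36, 16^512≡24.
553 = 1 + 8 + 32 + 512, so 16^553 ≡ 16·42·13·24 ≡ 49 (mod 53).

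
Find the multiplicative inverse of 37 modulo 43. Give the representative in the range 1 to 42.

43 = 1·37 + 6
37 = 6·6 + 1
6 = 6·1 + 0
Back-substituting gives 37·7 ≡ 1 (mod 43).

7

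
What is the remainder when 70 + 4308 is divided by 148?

86

4308 = 29·148 + 16, so 4308 mod 148 = 16.
(70 + 16) mod 148 = 86.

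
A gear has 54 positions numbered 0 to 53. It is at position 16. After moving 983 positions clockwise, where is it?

Dividing 983 by 54 gives quotient 18 and remainder 11.
(16 + 11) mod 54 = 27.

27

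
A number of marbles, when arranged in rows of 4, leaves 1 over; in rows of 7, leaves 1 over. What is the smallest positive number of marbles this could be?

Since 7·3 ≡ 1 (mod 4), take x = 1 + 7·((1−1)·3 mod 4) = 1 + 7·0 = 1.
Check: 1 mod 4 = 1, 1 mod 7 = 1.

1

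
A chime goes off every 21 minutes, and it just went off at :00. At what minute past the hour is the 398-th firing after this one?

18

398·21 = 8358.
8358 − 139·60 = 18, so 8358 ≡ 18 (mod 60).
(0 + 18) mod 60 = 18.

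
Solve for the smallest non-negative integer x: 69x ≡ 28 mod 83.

81

The inverse of 69 mod 83 is 77 (since 69·77 = 5313 ≡ 1).
Multiplying both sides by 77: x ≡ 77·28 = 2156 ≡ 81 (mod 83).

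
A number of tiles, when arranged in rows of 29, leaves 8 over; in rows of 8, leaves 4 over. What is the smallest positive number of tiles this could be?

124

x ≡ 4 (mod 8) gives x ∈ {4, 12, 20, 28, 36, 44, 52, 60, …}.
The first of these with x mod 29 = 8 is 124.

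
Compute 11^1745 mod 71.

By repeated squaring mod 71: 11^1≡11, 11^2≡50, 11^4≡15, 11^8≡12, 11^16≡2, 11^32≡4, 11^64≡16, 11^128≡43, 11^256≡3, 11^512≡9, 11^1024≡10.
Since 1745 = 1 + 16 + 64 + 128 + 512 + 1024 in binary, 11^1745 ≡ 11·2·16·43·9·10 ≡ 34 (mod 71).

34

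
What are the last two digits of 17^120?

By repeated squaring mod 100: 17^1≡17, 17^2≡89, 17^4≡21, 17^8≡41, 17^16≡81, 17^32≡61, 17^64≡21.
120 = 8 + 16 + 32 + 64, so 17^120 ≡ 41·81·61·21 ≡ 1 (mod 100).

01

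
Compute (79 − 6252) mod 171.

6252 = 36·171 + 96, so 6252 mod 171 = 96.
(79 − 96) mod 171 = 154.

154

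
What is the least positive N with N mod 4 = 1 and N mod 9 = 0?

9

x ≡ 1 (mod 4) gives x ∈ {1, 5, 9}.
The first of these with x mod 9 = 0 is 9.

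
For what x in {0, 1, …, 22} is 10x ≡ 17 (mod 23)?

The inverse of 10 mod 23 is 7 (since 10·7 = 70 ≡ 1).
So x ≡ 7·17 = 119 ≡ 4 (mod 23).

4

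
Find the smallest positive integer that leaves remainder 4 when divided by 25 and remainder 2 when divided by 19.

x ≡ 2 (mod 19) gives x ∈ {2, 21, 40, 59, 78, 97, 116, 135, …}.
The first of these with x mod 25 = 4 is 154.

154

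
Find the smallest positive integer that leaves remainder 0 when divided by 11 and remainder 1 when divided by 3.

x ≡ 1 (mod 3) gives x ∈ {1, 4, 7, 10, 13, 16, 19, 22}.
The first of these with x mod 11 = 0 is 22.

22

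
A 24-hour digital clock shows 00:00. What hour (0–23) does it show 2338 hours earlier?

14

Dividing 2338 by 24 gives quotient 97 and remainder 10.
(0 − 10) mod 24 = 14.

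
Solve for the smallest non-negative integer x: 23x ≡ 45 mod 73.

23⁻¹ ≡ 54 (mod 73) because 23·54 = 1242 = 17·73 + 1.
So x ≡ 54·45 = 2430 ≡ 21 (mod 73).

21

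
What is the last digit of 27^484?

1

The units digit of 27^n cycles with period 4: 7, 9, 3, 1, …
484 leaves remainder 0 on division by 4, so 27^484 ends in 1.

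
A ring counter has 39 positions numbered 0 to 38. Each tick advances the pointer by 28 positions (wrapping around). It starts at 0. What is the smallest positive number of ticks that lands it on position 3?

21

The inverse of 28 mod 39 is 7 (since 28·7 = 196 ≡ 1).
So x ≡ 7·3 = 21 ≡ 21 (mod 39).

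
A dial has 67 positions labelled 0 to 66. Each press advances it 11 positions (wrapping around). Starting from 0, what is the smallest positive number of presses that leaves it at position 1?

67 = 6·11 + 1
11 = 11·1 + 0
Back-substituting gives 11·61 ≡ 1 (mod 67).

61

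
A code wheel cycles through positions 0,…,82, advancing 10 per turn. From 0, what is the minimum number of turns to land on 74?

The inverse of 10 mod 83 is 25 (since 10·25 = 250 ≡ 1).
So x ≡ 25·74 = 1850 ≡ 24 (mod 83).

24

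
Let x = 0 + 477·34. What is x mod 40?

477·34 = 16218.
16218 mod 40 = 18 (since 405·40 = 16200).
(0 + 18) mod 40 = 18.

18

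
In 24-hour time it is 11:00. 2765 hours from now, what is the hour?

2765 = 115·24 + 5, so 2765 mod 24 = 5.
(11 + 5) mod 24 = 16.

16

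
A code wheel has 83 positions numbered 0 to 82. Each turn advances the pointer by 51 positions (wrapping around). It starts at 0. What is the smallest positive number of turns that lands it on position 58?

76

The inverse of 51 mod 83 is 70 (since 51·70 = 3570 ≡ 1).
Multiplying both sides by 70: x ≡ 70·58 = 4060 ≡ 76 (mod 83).
Check: 51·76 = 3876 = 46·83 + 58.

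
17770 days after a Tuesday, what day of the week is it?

Saturday

17770 mod 7 = 4 (since 2538·7 = 17766).
Tuesday + 4 days → Saturday.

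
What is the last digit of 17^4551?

Powers of 7 mod 10 repeat with period 4: 7, 9, 3, 1.
4551 mod 4 = 3, so the last digit matches 7^3 = 3.

3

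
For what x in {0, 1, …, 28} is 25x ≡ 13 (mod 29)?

4

25⁻¹ ≡ 7 (mod 29) because 25·7 = 175 = 6·29 + 1.
So x ≡ 7·13 = 91 ≡ 4 (mod 29).
Check: 25·4 = 100 = 3·29 + 13.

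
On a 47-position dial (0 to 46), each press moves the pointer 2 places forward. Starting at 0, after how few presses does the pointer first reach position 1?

2⁻¹ ≡ 24 (mod 47) because 2·24 = 48 = 1·47 + 1.
So x ≡ 24·1 = 24 ≡ 24 (mod 47).
Check: 2·24 = 48 = 1·47 + 1.

24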